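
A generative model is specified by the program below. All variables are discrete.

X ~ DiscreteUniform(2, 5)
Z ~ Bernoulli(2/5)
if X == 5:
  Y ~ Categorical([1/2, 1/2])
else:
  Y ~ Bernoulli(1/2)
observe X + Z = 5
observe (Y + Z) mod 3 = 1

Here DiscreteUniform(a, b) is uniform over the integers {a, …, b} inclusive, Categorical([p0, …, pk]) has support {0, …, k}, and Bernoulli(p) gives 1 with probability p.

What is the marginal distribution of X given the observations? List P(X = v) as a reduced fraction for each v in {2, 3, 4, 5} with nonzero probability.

P(X=4) = 2/5, P(X=5) = 3/5

Enumerate traces; 2 have nonzero weight after conditioning:
  (X=4, Z=1, Y=0) weight 1/20
  (X=5, Z=0, Y=1) weight 3/40
Group by X:
  weight(X=4) = 1/20
  weight(X=5) = 3/40
Total weight = 1/20 + 3/40 = 1/8
P(X=4 | obs) = 1/20 / 1/8 = 2/5
P(X=5 | obs) = 3/40 / 1/8 = 3/5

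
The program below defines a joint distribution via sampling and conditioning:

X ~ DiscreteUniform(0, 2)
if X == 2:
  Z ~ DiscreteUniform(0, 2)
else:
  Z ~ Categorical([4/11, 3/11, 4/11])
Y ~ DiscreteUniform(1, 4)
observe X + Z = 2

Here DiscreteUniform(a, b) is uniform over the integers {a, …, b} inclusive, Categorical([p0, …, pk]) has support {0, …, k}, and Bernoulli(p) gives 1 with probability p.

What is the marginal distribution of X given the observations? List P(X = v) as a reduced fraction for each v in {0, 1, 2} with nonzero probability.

Enumerate traces; 12 have nonzero weight after conditioning:
  (X=0, Z=2, Y=1) weight 1/33
  (X=0, Z=2, Y=2) weight 1/33
  (X=0, Z=2, Y=3) weight 1/33
  (X=0, Z=2, Y=4) weight 1/33
  (X=1, Z=1, Y=1) weight 1/44
  (X=1, Z=1, Y=2) weight 1/44
  (X=1, Z=1, Y=3) weight 1/44
  (X=1, Z=1, Y=4) weight 1/44
  (X=2, Z=0, Y=1) weight 1/36
  … 3 more
Group by X:
  weight(X=0) = 4/33
  weight(X=1) = 1/11
  weight(X=2) = 1/9
Total weight = 4/33 + 1/11 + 1/9 = 32/99
P(X=0 | obs) = 4/33 / 32/99 = 3/8
P(X=1 | obs) = 1/11 / 32/99 = 9/32
P(X=2 | obs) = 1/9 / 32/99 = 11/32

P(X=0) = 3/8, P(X=1) = 9/32, P(X=2) = 11/32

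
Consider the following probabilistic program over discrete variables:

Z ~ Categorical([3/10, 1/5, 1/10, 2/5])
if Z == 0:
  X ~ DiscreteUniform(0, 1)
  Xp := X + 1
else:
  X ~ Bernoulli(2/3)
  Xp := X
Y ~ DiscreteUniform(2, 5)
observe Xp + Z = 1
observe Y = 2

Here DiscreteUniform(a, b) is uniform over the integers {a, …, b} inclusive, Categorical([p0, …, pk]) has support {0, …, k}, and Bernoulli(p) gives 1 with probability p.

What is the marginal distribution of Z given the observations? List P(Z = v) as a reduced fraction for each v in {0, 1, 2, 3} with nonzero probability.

P(Z=0) = 9/13, P(Z=1) = 4/13

Enumerate traces; 2 have nonzero weight after conditioning:
  (Z=0, X=0, Y=2) weight 3/80
  (Z=1, X=0, Y=2) weight 1/60
Group by Z:
  weight(Z=0) = 3/80
  weight(Z=1) = 1/60
Total weight = 3/80 + 1/60 = 13/240
P(Z=0 | obs) = 3/80 / 13/240 = 9/13
P(Z=1 | obs) = 1/60 / 13/240 = 4/13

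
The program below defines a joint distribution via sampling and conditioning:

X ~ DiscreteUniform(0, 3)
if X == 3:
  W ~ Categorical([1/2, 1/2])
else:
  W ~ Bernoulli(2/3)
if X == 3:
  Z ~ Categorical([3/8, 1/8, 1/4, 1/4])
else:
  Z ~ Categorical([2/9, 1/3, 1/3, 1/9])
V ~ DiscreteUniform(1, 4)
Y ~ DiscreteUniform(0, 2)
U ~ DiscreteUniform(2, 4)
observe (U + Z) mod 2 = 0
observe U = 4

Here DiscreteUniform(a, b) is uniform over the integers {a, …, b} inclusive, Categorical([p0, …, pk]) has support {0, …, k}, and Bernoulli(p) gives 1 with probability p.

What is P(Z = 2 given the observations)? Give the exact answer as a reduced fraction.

P(Z = 2 | obs) = 6/11

Enumerate traces; 192 have nonzero weight after conditioning:
  (X=0, W=0, Z=0, V=1, Y=0, U=4) weight 1/1944
  (X=0, W=0, Z=0, V=1, Y=1, U=4) weight 1/1944
  (X=0, W=0, Z=0, V=1, Y=2, U=4) weight 1/1944
  (X=0, W=0, Z=0, V=2, Y=0, U=4) weight 1/1944
  (X=0, W=0, Z=0, V=2, Y=1, U=4) weight 1/1944
  (X=0, W=0, Z=0, V=2, Y=2, U=4) weight 1/1944
  (X=0, W=0, Z=0, V=3, Y=0, U=4) weight 1/1944
  (X=0, W=0, Z=0, V=3, Y=1, U=4) weight 1/1944
  (X=0, W=0, Z=2, V=1, Y=0, U=4) weight 1/1296
  … 183 more
Group by Z:
  weight(Z=0) = 25/288
  weight(Z=2) = 5/48
Total weight = 25/288 + 5/48 = 55/288
P(Z=0 | obs) = 25/288 / 55/288 = 5/11
P(Z=2 | obs) = 5/48 / 55/288 = 6/11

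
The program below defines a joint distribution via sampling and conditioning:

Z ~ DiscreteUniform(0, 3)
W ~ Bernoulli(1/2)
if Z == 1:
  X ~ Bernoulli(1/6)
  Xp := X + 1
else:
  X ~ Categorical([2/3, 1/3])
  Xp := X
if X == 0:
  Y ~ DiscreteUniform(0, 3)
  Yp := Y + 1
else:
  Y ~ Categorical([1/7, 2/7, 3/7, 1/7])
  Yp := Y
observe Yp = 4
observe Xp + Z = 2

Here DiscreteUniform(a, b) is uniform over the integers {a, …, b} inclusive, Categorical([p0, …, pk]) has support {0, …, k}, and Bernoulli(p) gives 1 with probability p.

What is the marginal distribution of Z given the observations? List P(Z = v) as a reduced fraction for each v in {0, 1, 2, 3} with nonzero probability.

Enumerate traces; 4 have nonzero weight after conditioning:
  (Z=1, W=0, X=0, Y=3) weight 5/192
  (Z=1, W=1, X=0, Y=3) weight 5/192
  (Z=2, W=0, X=0, Y=3) weight 1/48
  (Z=2, W=1, X=0, Y=3) weight 1/48
Group by Z:
  weight(Z=1) = 5/96
  weight(Z=2) = 1/24
Total weight = 5/96 + 1/24 = 3/32
P(Z=1 | obs) = 5/96 / 3/32 = 5/9
P(Z=2 | obs) = 1/24 / 3/32 = 4/9

P(Z=1) = 5/9, P(Z=2) = 4/9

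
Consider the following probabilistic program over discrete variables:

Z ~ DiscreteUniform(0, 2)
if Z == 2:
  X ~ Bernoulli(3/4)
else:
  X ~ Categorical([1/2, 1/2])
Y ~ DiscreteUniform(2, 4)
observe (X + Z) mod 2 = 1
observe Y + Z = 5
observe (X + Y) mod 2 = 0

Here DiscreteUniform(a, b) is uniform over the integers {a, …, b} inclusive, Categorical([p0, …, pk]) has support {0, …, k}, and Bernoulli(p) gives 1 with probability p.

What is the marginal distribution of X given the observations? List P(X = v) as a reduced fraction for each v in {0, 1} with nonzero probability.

P(X=0) = 2/5, P(X=1) = 3/5

Enumerate traces; 2 have nonzero weight after conditioning:
  (Z=1, X=0, Y=4) weight 1/18
  (Z=2, X=1, Y=3) weight 1/12
Group by X:
  weight(X=0) = 1/18
  weight(X=1) = 1/12
Total weight = 1/18 + 1/12 = 5/36
P(X=0 | obs) = 1/18 / 5/36 = 2/5
P(X=1 | obs) = 1/12 / 5/36 = 3/5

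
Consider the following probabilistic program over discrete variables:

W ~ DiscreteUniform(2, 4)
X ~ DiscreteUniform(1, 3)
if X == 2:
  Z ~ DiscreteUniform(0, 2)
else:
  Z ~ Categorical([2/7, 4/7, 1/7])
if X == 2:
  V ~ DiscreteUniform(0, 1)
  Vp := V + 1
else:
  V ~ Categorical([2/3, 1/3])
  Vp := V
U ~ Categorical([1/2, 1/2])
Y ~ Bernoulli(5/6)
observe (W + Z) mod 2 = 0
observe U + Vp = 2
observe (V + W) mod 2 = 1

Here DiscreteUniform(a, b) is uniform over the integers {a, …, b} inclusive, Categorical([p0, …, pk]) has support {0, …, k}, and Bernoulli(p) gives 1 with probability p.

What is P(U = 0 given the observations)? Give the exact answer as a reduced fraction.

Enumerate traces; 26 have nonzero weight after conditioning:
  (W=2, X=1, Z=0, V=1, U=1, Y=0) weight 1/1134
  (W=2, X=1, Z=0, V=1, U=1, Y=1) weight 5/1134
  (W=2, X=1, Z=2, V=1, U=1, Y=0) weight 1/2268
  (W=2, X=1, Z=2, V=1, U=1, Y=1) weight 5/2268
  (W=2, X=2, Z=0, V=1, U=0, Y=0) weight 1/648
  (W=2, X=2, Z=0, V=1, U=0, Y=1) weight 5/648
  (W=2, X=2, Z=2, V=1, U=0, Y=0) weight 1/648
  (W=2, X=2, Z=2, V=1, U=0, Y=1) weight 5/648
  … 18 more
Group by U:
  weight(U=0) = 1/27
  weight(U=1) = 31/756
Total weight = 1/27 + 31/756 = 59/756
P(U=0 | obs) = 1/27 / 59/756 = 28/59
P(U=1 | obs) = 31/756 / 59/756 = 31/59

P(U = 0 | obs) = 28/59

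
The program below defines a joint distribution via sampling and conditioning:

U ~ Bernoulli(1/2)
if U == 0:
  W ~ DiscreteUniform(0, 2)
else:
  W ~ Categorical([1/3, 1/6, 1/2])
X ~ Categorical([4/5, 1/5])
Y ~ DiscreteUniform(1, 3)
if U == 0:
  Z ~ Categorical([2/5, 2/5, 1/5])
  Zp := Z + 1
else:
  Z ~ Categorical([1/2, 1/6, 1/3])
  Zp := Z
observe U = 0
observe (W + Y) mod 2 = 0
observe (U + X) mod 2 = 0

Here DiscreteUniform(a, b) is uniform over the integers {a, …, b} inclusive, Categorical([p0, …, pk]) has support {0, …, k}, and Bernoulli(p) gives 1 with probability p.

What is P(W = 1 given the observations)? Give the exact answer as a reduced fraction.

P(W = 1 | obs) = 1/2

Enumerate traces; 12 have nonzero weight after conditioning:
  (U=0, W=0, X=0, Y=2, Z=0) weight 4/225
  (U=0, W=0, X=0, Y=2, Z=1) weight 4/225
  (U=0, W=0, X=0, Y=2, Z=2) weight 2/225
  (U=0, W=1, X=0, Y=1, Z=0) weight 4/225
  (U=0, W=1, X=0, Y=1, Z=1) weight 4/225
  (U=0, W=1, X=0, Y=1, Z=2) weight 2/225
  (U=0, W=1, X=0, Y=3, Z=0) weight 4/225
  (U=0, W=1, X=0, Y=3, Z=1) weight 4/225
  (U=0, W=2, X=0, Y=2, Z=0) weight 4/225
  … 3 more
Group by W:
  weight(W=0) = 2/45
  weight(W=1) = 4/45
  weight(W=2) = 2/45
Total weight = 2/45 + 4/45 + 2/45 = 8/45
P(W=0 | obs) = 2/45 / 8/45 = 1/4
P(W=1 | obs) = 4/45 / 8/45 = 1/2
P(W=2 | obs) = 2/45 / 8/45 = 1/4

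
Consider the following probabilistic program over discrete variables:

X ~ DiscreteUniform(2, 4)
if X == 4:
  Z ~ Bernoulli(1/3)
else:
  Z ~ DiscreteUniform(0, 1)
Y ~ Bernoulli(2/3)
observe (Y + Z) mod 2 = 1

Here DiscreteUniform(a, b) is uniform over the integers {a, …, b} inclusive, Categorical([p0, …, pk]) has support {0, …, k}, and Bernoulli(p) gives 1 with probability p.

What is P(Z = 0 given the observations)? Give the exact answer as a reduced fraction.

Enumerate traces; 6 have nonzero weight after conditioning:
  (X=2, Z=0, Y=1) weight 1/9
  (X=2, Z=1, Y=0) weight 1/18
  (X=3, Z=0, Y=1) weight 1/9
  (X=3, Z=1, Y=0) weight 1/18
  (X=4, Z=0, Y=1) weight 4/27
  (X=4, Z=1, Y=0) weight 1/27
Group by Z:
  weight(Z=0) = 10/27
  weight(Z=1) = 4/27
Total weight = 10/27 + 4/27 = 14/27
P(Z=0 | obs) = 10/27 / 14/27 = 5/7
P(Z=1 | obs) = 4/27 / 14/27 = 2/7

P(Z = 0 | obs) = 5/7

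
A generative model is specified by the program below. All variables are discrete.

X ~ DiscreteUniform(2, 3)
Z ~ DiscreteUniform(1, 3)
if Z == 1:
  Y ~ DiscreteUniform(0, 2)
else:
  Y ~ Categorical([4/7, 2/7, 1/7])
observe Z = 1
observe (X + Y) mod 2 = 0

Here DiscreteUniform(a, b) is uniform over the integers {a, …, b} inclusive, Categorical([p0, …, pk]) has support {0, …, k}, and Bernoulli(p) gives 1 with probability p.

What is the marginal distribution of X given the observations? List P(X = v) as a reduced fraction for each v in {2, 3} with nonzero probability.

P(X=2) = 2/3, P(X=3) = 1/3

Enumerate traces; 3 have nonzero weight after conditioning:
  (X=2, Z=1, Y=0) weight 1/18
  (X=2, Z=1, Y=2) weight 1/18
  (X=3, Z=1, Y=1) weight 1/18
Group by X:
  weight(X=2) = 1/9
  weight(X=3) = 1/18
Total weight = 1/9 + 1/18 = 1/6
P(X=2 | obs) = 1/9 / 1/6 = 2/3
P(X=3 | obs) = 1/18 / 1/6 = 1/3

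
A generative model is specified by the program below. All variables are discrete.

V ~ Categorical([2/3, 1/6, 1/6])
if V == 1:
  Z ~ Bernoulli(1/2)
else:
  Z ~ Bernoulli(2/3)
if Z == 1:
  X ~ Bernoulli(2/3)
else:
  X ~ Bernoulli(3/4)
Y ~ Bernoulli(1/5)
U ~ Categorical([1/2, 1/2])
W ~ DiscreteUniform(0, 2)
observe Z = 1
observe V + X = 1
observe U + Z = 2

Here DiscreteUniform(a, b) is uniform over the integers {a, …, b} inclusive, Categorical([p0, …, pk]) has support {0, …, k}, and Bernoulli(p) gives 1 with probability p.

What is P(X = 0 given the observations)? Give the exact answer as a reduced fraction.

P(X = 0 | obs) = 3/35

Enumerate traces; 12 have nonzero weight after conditioning:
  (V=0, Z=1, X=1, Y=0, U=1, W=0) weight 16/405
  (V=0, Z=1, X=1, Y=0, U=1, W=1) weight 16/405
  (V=0, Z=1, X=1, Y=0, U=1, W=2) weight 16/405
  (V=0, Z=1, X=1, Y=1, U=1, W=0) weight 4/405
  (V=0, Z=1, X=1, Y=1, U=1, W=1) weight 4/405
  (V=0, Z=1, X=1, Y=1, U=1, W=2) weight 4/405
  (V=1, Z=1, X=0, Y=0, U=1, W=0) weight 1/270
  (V=1, Z=1, X=0, Y=0, U=1, W=1) weight 1/270
  … 4 more
Group by X:
  weight(X=0) = 1/72
  weight(X=1) = 4/27
Total weight = 1/72 + 4/27 = 35/216
P(X=0 | obs) = 1/72 / 35/216 = 3/35
P(X=1 | obs) = 4/27 / 35/216 = 32/35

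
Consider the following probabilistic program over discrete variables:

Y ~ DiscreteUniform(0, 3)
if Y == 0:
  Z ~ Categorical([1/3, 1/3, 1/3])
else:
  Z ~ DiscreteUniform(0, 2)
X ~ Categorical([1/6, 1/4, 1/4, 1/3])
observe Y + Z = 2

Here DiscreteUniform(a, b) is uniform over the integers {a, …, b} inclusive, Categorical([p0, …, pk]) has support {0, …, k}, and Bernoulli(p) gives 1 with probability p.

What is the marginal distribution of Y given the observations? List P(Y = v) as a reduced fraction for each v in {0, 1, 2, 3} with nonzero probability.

P(Y=0) = 1/3, P(Y=1) = 1/3, P(Y=2) = 1/3

Enumerate traces; 12 have nonzero weight after conditioning:
  (Y=0, Z=2, X=0) weight 1/72
  (Y=0, Z=2, X=1) weight 1/48
  (Y=0, Z=2, X=2) weight 1/48
  (Y=0, Z=2, X=3) weight 1/36
  (Y=1, Z=1, X=0) weight 1/72
  (Y=1, Z=1, X=1) weight 1/48
  (Y=1, Z=1, X=2) weight 1/48
  (Y=1, Z=1, X=3) weight 1/36
  (Y=2, Z=0, X=0) weight 1/72
  … 3 more
Group by Y:
  weight(Y=0) = 1/12
  weight(Y=1) = 1/12
  weight(Y=2) = 1/12
Total weight = 1/12 + 1/12 + 1/12 = 1/4
P(Y=0 | obs) = 1/12 / 1/4 = 1/3
P(Y=1 | obs) = 1/12 / 1/4 = 1/3
P(Y=2 | obs) = 1/12 / 1/4 = 1/3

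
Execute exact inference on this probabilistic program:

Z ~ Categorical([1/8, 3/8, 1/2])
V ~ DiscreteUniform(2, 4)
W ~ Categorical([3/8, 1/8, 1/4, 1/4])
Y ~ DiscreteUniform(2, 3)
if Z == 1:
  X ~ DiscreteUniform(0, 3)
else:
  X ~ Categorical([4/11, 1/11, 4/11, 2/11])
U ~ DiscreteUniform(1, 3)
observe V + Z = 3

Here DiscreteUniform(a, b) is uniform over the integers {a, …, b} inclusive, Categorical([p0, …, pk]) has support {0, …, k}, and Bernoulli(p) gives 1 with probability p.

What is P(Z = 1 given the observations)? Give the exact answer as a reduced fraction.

Enumerate traces; 192 have nonzero weight after conditioning:
  (Z=0, V=3, W=0, Y=2, X=0, U=1) weight 1/1056
  (Z=0, V=3, W=0, Y=2, X=0, U=2) weight 1/1056
  (Z=0, V=3, W=0, Y=2, X=0, U=3) weight 1/1056
  (Z=0, V=3, W=0, Y=2, X=1, U=1) weight 1/4224
  (Z=0, V=3, W=0, Y=2, X=1, U=2) weight 1/4224
  (Z=0, V=3, W=0, Y=2, X=1, U=3) weight 1/4224
  (Z=0, V=3, W=0, Y=2, X=2, U=1) weight 1/1056
  (Z=0, V=3, W=0, Y=2, X=2, U=2) weight 1/1056
  (Z=1, V=2, W=0, Y=2, X=0, U=1) weight 1/512
  … 183 more
Group by Z:
  weight(Z=0) = 1/24
  weight(Z=1) = 1/8
Total weight = 1/24 + 1/8 = 1/6
P(Z=0 | obs) = 1/24 / 1/6 = 1/4
P(Z=1 | obs) = 1/8 / 1/6 = 3/4

P(Z = 1 | obs) = 3/4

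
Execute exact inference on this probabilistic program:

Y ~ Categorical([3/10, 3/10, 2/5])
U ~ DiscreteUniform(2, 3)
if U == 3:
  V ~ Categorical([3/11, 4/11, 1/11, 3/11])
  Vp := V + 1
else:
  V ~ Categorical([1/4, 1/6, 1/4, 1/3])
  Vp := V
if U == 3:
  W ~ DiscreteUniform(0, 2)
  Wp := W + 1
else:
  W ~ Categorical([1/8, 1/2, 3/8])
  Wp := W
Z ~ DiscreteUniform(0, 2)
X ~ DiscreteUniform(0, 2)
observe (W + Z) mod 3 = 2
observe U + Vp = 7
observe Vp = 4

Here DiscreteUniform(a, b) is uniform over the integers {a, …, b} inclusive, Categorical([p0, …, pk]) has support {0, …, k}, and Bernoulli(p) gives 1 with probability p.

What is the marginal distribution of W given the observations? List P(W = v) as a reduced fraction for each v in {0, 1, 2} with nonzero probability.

Enumerate traces; 27 have nonzero weight after conditioning:
  (Y=0, U=3, V=3, W=0, Z=2, X=0) weight 1/660
  (Y=0, U=3, V=3, W=0, Z=2, X=1) weight 1/660
  (Y=0, U=3, V=3, W=0, Z=2, X=2) weight 1/660
  (Y=0, U=3, V=3, W=1, Z=1, X=0) weight 1/660
  (Y=0, U=3, V=3, W=1, Z=1, X=1) weight 1/660
  (Y=0, U=3, V=3, W=1, Z=1, X=2) weight 1/660
  (Y=0, U=3, V=3, W=2, Z=0, X=0) weight 1/660
  (Y=0, U=3, V=3, W=2, Z=0, X=1) weight 1/660
  … 19 more
Group by W:
  weight(W=0) = 1/66
  weight(W=1) = 1/66
  weight(W=2) = 1/66
Total weight = 1/66 + 1/66 + 1/66 = 1/22
P(W=0 | obs) = 1/66 / 1/22 = 1/3
P(W=1 | obs) = 1/66 / 1/22 = 1/3
P(W=2 | obs) = 1/66 / 1/22 = 1/3

P(W=0) = 1/3, P(W=1) = 1/3, P(W=2) = 1/3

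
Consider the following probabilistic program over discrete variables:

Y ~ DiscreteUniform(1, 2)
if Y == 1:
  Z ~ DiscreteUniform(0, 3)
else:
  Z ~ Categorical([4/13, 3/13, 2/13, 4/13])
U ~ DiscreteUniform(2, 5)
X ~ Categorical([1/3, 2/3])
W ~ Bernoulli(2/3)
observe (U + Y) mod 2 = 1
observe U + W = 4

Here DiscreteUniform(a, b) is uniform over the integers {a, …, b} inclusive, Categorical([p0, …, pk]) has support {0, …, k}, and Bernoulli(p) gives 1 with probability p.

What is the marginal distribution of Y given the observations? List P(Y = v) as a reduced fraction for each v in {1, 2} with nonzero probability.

Enumerate traces; 16 have nonzero weight after conditioning:
  (Y=1, Z=0, U=4, X=0, W=0) weight 1/288
  (Y=1, Z=0, U=4, X=1, W=0) weight 1/144
  (Y=1, Z=1, U=4, X=0, W=0) weight 1/288
  (Y=1, Z=1, U=4, X=1, W=0) weight 1/144
  (Y=1, Z=2, U=4, X=0, W=0) weight 1/288
  (Y=1, Z=2, U=4, X=1, W=0) weight 1/144
  (Y=1, Z=3, U=4, X=0, W=0) weight 1/288
  (Y=1, Z=3, U=4, X=1, W=0) weight 1/144
  (Y=2, Z=0, U=3, X=0, W=1) weight 1/117
  … 7 more
Group by Y:
  weight(Y=1) = 1/24
  weight(Y=2) = 1/12
Total weight = 1/24 + 1/12 = 1/8
P(Y=1 | obs) = 1/24 / 1/8 = 1/3
P(Y=2 | obs) = 1/12 / 1/8 = 2/3

P(Y=1) = 1/3, P(Y=2) = 2/3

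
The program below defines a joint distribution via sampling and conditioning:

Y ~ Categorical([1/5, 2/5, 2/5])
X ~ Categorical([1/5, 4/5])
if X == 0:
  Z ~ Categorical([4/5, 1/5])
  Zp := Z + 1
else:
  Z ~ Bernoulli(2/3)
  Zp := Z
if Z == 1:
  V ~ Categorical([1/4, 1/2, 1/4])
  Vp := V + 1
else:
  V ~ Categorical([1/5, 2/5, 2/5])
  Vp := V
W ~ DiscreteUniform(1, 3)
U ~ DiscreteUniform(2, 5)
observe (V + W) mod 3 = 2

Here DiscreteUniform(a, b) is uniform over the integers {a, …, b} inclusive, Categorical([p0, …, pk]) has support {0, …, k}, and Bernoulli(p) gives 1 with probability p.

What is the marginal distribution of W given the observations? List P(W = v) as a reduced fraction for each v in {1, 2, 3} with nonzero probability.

Enumerate traces; 144 have nonzero weight after conditioning:
  (Y=0, X=0, Z=0, V=0, W=2, U=2) weight 1/1875
  (Y=0, X=0, Z=0, V=0, W=2, U=3) weight 1/1875
  (Y=0, X=0, Z=0, V=0, W=2, U=4) weight 1/1875
  (Y=0, X=0, Z=0, V=0, W=2, U=5) weight 1/1875
  (Y=0, X=0, Z=0, V=1, W=1, U=2) weight 2/1875
  (Y=0, X=0, Z=0, V=1, W=1, U=3) weight 2/1875
  (Y=0, X=0, Z=0, V=1, W=1, U=4) weight 2/1875
  (Y=0, X=0, Z=0, V=1, W=1, U=5) weight 2/1875
  (Y=0, X=0, Z=0, V=2, W=3, U=2) weight 2/1875
  … 135 more
Group by W:
  weight(W=1) = 343/2250
  weight(W=2) = 343/4500
  weight(W=3) = 157/1500
Total weight = 343/2250 + 343/4500 + 157/1500 = 1/3
P(W=1 | obs) = 343/2250 / 1/3 = 343/750
P(W=2 | obs) = 343/4500 / 1/3 = 343/1500
P(W=3 | obs) = 157/1500 / 1/3 = 157/500

P(W=1) = 343/750, P(W=2) = 343/1500, P(W=3) = 157/500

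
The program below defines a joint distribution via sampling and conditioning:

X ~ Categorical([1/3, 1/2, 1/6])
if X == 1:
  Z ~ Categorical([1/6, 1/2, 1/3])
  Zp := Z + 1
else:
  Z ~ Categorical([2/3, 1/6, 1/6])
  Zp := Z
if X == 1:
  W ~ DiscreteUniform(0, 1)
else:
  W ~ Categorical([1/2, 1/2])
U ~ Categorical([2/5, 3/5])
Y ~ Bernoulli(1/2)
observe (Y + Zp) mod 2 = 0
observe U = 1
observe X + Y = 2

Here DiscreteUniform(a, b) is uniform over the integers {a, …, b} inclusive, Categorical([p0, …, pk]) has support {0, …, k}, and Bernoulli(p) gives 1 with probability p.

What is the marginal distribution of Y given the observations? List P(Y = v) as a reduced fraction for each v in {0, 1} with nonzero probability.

P(Y=0) = 5/14, P(Y=1) = 9/14

Enumerate traces; 8 have nonzero weight after conditioning:
  (X=1, Z=0, W=0, U=1, Y=1) weight 1/80
  (X=1, Z=0, W=1, U=1, Y=1) weight 1/80
  (X=1, Z=2, W=0, U=1, Y=1) weight 1/40
  (X=1, Z=2, W=1, U=1, Y=1) weight 1/40
  (X=2, Z=0, W=0, U=1, Y=0) weight 1/60
  (X=2, Z=0, W=1, U=1, Y=0) weight 1/60
  (X=2, Z=2, W=0, U=1, Y=0) weight 1/240
  (X=2, Z=2, W=1, U=1, Y=0) weight 1/240
Group by Y:
  weight(Y=0) = 1/24
  weight(Y=1) = 3/40
Total weight = 1/24 + 3/40 = 7/60
P(Y=0 | obs) = 1/24 / 7/60 = 5/14
P(Y=1 | obs) = 3/40 / 7/60 = 9/14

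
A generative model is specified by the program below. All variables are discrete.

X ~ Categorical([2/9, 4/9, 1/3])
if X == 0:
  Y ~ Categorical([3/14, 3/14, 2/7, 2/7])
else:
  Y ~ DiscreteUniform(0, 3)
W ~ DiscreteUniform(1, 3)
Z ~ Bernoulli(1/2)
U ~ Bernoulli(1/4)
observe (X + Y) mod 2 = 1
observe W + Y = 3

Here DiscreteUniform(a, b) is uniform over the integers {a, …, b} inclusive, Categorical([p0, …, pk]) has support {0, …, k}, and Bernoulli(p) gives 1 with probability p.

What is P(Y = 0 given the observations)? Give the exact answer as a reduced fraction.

Enumerate traces; 16 have nonzero weight after conditioning:
  (X=0, Y=1, W=2, Z=0, U=0) weight 1/168
  (X=0, Y=1, W=2, Z=0, U=1) weight 1/504
  (X=0, Y=1, W=2, Z=1, U=0) weight 1/168
  (X=0, Y=1, W=2, Z=1, U=1) weight 1/504
  (X=1, Y=0, W=3, Z=0, U=0) weight 1/72
  (X=1, Y=0, W=3, Z=0, U=1) weight 1/216
  (X=1, Y=0, W=3, Z=1, U=0) weight 1/72
  (X=1, Y=0, W=3, Z=1, U=1) weight 1/216
  (X=1, Y=2, W=1, Z=0, U=0) weight 1/72
  … 7 more
Group by Y:
  weight(Y=0) = 1/27
  weight(Y=1) = 11/252
  weight(Y=2) = 1/27
Total weight = 1/27 + 11/252 + 1/27 = 89/756
P(Y=0 | obs) = 1/27 / 89/756 = 28/89
P(Y=1 | obs) = 11/252 / 89/756 = 33/89
P(Y=2 | obs) = 1/27 / 89/756 = 28/89

P(Y = 0 | obs) = 28/89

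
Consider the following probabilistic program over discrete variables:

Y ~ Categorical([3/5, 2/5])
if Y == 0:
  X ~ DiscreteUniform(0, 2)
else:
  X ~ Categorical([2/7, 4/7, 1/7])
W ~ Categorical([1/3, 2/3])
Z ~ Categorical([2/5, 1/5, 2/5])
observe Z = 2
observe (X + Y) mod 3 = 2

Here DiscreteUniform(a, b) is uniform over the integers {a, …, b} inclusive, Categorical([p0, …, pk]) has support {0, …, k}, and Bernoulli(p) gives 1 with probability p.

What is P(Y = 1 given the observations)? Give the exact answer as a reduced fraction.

Enumerate traces; 4 have nonzero weight after conditioning:
  (Y=0, X=2, W=0, Z=2) weight 2/75
  (Y=0, X=2, W=1, Z=2) weight 4/75
  (Y=1, X=1, W=0, Z=2) weight 16/525
  (Y=1, X=1, W=1, Z=2) weight 32/525
Group by Y:
  weight(Y=0) = 2/25
  weight(Y=1) = 16/175
Total weight = 2/25 + 16/175 = 6/35
P(Y=0 | obs) = 2/25 / 6/35 = 7/15
P(Y=1 | obs) = 16/175 / 6/35 = 8/15

P(Y = 1 | obs) = 8/15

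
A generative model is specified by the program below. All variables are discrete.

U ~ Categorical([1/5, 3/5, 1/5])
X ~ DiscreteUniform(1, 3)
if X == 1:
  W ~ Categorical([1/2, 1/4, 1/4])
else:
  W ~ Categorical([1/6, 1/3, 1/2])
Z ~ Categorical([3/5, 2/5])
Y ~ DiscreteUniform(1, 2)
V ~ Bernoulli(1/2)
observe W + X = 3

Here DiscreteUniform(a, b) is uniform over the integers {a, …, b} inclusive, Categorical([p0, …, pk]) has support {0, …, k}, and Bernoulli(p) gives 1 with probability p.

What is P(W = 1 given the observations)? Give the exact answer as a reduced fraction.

Enumerate traces; 72 have nonzero weight after conditioning:
  (U=0, X=1, W=2, Z=0, Y=1, V=0) weight 1/400
  (U=0, X=1, W=2, Z=0, Y=1, V=1) weight 1/400
  (U=0, X=1, W=2, Z=0, Y=2, V=0) weight 1/400
  (U=0, X=1, W=2, Z=0, Y=2, V=1) weight 1/400
  (U=0, X=1, W=2, Z=1, Y=1, V=0) weight 1/600
  (U=0, X=1, W=2, Z=1, Y=1, V=1) weight 1/600
  (U=0, X=1, W=2, Z=1, Y=2, V=0) weight 1/600
  (U=0, X=1, W=2, Z=1, Y=2, V=1) weight 1/600
  (U=0, X=2, W=1, Z=0, Y=1, V=0) weight 1/300
  (U=0, X=3, W=0, Z=0, Y=1, V=0) weight 1/600
  … 62 more
Group by W:
  weight(W=0) = 1/18
  weight(W=1) = 1/9
  weight(W=2) = 1/12
Total weight = 1/18 + 1/9 + 1/12 = 1/4
P(W=0 | obs) = 1/18 / 1/4 = 2/9
P(W=1 | obs) = 1/9 / 1/4 = 4/9
P(W=2 | obs) = 1/12 / 1/4 = 1/3

P(W = 1 | obs) = 4/9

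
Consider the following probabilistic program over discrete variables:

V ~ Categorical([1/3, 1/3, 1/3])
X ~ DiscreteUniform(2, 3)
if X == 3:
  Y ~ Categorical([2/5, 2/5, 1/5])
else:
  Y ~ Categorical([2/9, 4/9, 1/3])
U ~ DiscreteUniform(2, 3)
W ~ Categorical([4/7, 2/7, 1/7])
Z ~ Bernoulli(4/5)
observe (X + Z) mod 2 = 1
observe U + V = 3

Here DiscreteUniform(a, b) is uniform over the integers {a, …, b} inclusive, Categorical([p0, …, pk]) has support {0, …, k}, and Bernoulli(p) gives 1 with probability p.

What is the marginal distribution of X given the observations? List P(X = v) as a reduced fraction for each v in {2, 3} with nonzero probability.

P(X=2) = 4/5, P(X=3) = 1/5

Enumerate traces; 36 have nonzero weight after conditioning:
  (V=0, X=2, Y=0, U=3, W=0, Z=1) weight 8/945
  (V=0, X=2, Y=0, U=3, W=1, Z=1) weight 4/945
  (V=0, X=2, Y=0, U=3, W=2, Z=1) weight 2/945
  (V=0, X=2, Y=1, U=3, W=0, Z=1) weight 16/945
  (V=0, X=2, Y=1, U=3, W=1, Z=1) weight 8/945
  (V=0, X=2, Y=1, U=3, W=2, Z=1) weight 4/945
  (V=0, X=2, Y=2, U=3, W=0, Z=1) weight 4/315
  (V=0, X=2, Y=2, U=3, W=1, Z=1) weight 2/315
  (V=0, X=3, Y=0, U=3, W=0, Z=0) weight 2/525
  … 27 more
Group by X:
  weight(X=2) = 2/15
  weight(X=3) = 1/30
Total weight = 2/15 + 1/30 = 1/6
P(X=2 | obs) = 2/15 / 1/6 = 4/5
P(X=3 | obs) = 1/30 / 1/6 = 1/5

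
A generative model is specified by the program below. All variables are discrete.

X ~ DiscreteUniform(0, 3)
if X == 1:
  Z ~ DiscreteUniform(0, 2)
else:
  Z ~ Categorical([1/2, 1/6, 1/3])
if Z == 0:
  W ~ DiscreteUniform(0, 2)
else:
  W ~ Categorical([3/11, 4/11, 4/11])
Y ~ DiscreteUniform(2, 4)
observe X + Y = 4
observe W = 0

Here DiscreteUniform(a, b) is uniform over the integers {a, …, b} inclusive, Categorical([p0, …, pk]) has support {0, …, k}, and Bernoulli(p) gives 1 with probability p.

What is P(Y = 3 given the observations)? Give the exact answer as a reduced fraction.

Enumerate traces; 9 have nonzero weight after conditioning:
  (X=0, Z=0, W=0, Y=4) weight 1/72
  (X=0, Z=1, W=0, Y=4) weight 1/264
  (X=0, Z=2, W=0, Y=4) weight 1/132
  (X=1, Z=0, W=0, Y=3) weight 1/108
  (X=1, Z=1, W=0, Y=3) weight 1/132
  (X=1, Z=2, W=0, Y=3) weight 1/132
  (X=2, Z=0, W=0, Y=2) weight 1/72
  (X=2, Z=1, W=0, Y=2) weight 1/264
  … 1 more
Group by Y:
  weight(Y=2) = 5/198
  weight(Y=3) = 29/1188
  weight(Y=4) = 5/198
Total weight = 5/198 + 29/1188 + 5/198 = 89/1188
P(Y=2 | obs) = 5/198 / 89/1188 = 30/89
P(Y=3 | obs) = 29/1188 / 89/1188 = 29/89
P(Y=4 | obs) = 5/198 / 89/1188 = 30/89

P(Y = 3 | obs) = 29/89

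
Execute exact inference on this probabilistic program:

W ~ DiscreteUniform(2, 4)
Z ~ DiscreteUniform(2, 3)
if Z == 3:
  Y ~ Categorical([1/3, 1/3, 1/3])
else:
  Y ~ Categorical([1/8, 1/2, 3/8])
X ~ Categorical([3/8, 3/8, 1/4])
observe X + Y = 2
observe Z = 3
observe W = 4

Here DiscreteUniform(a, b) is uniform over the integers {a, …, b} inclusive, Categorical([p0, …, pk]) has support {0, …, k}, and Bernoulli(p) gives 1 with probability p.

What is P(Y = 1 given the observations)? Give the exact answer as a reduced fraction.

P(Y = 1 | obs) = 3/8

Enumerate traces; 3 have nonzero weight after conditioning:
  (W=4, Z=3, Y=0, X=2) weight 1/72
  (W=4, Z=3, Y=1, X=1) weight 1/48
  (W=4, Z=3, Y=2, X=0) weight 1/48
Group by Y:
  weight(Y=0) = 1/72
  weight(Y=1) = 1/48
  weight(Y=2) = 1/48
Total weight = 1/72 + 1/48 + 1/48 = 1/18
P(Y=0 | obs) = 1/72 / 1/18 = 1/4
P(Y=1 | obs) = 1/48 / 1/18 = 3/8
P(Y=2 | obs) = 1/48 / 1/18 = 3/8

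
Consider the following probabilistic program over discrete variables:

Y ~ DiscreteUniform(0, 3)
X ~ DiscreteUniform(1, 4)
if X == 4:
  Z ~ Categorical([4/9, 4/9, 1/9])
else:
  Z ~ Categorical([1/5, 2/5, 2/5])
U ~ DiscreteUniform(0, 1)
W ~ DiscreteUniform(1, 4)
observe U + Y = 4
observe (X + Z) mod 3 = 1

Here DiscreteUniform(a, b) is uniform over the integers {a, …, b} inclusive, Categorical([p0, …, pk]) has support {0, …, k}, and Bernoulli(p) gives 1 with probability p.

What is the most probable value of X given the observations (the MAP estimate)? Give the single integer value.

argmax_v P(X = v | obs) = 4

Enumerate traces; 16 have nonzero weight after conditioning:
  (Y=3, X=1, Z=0, U=1, W=1) weight 1/640
  (Y=3, X=1, Z=0, U=1, W=2) weight 1/640
  (Y=3, X=1, Z=0, U=1, W=3) weight 1/640
  (Y=3, X=1, Z=0, U=1, W=4) weight 1/640
  (Y=3, X=2, Z=2, U=1, W=1) weight 1/320
  (Y=3, X=2, Z=2, U=1, W=2) weight 1/320
  (Y=3, X=2, Z=2, U=1, W=3) weight 1/320
  (Y=3, X=2, Z=2, U=1, W=4) weight 1/320
  (Y=3, X=3, Z=1, U=1, W=1) weight 1/320
  (Y=3, X=4, Z=0, U=1, W=1) weight 1/288
  … 6 more
Group by X:
  weight(X=1) = 1/160
  weight(X=2) = 1/80
  weight(X=3) = 1/80
  weight(X=4) = 1/72
Total weight = 1/160 + 1/80 + 1/80 + 1/72 = 13/288
P(X=1 | obs) = 1/160 / 13/288 = 9/65
P(X=2 | obs) = 1/80 / 13/288 = 18/65
P(X=3 | obs) = 1/80 / 13/288 = 18/65
P(X=4 | obs) = 1/72 / 13/288 = 4/13
argmax = 4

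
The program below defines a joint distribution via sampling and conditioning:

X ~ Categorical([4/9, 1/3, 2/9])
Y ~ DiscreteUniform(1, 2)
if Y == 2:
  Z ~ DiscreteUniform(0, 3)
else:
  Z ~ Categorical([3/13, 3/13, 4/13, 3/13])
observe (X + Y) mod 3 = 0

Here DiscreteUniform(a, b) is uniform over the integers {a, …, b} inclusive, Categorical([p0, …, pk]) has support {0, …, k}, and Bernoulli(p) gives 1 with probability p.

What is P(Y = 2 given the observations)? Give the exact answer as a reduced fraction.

Enumerate traces; 8 have nonzero weight after conditioning:
  (X=1, Y=2, Z=0) weight 1/24
  (X=1, Y=2, Z=1) weight 1/24
  (X=1, Y=2, Z=2) weight 1/24
  (X=1, Y=2, Z=3) weight 1/24
  (X=2, Y=1, Z=0) weight 1/39
  (X=2, Y=1, Z=1) weight 1/39
  (X=2, Y=1, Z=2) weight 4/117
  (X=2, Y=1, Z=3) weight 1/39
Group by Y:
  weight(Y=1) = 1/9
  weight(Y=2) = 1/6
Total weight = 1/9 + 1/6 = 5/18
P(Y=1 | obs) = 1/9 / 5/18 = 2/5
P(Y=2 | obs) = 1/6 / 5/18 = 3/5

P(Y = 2 | obs) = 3/5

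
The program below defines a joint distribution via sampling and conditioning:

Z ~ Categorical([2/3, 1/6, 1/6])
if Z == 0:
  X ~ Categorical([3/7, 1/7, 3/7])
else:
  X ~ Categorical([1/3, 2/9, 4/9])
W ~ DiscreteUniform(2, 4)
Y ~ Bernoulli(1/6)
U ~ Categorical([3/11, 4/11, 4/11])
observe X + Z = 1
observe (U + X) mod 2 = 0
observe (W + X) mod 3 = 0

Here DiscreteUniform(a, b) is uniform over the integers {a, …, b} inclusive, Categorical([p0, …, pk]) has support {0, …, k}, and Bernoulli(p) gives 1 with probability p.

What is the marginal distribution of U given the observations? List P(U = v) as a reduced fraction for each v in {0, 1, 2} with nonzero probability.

P(U=0) = 21/97, P(U=1) = 48/97, P(U=2) = 28/97

Enumerate traces; 6 have nonzero weight after conditioning:
  (Z=0, X=1, W=2, Y=0, U=1) weight 20/2079
  (Z=0, X=1, W=2, Y=1, U=1) weight 4/2079
  (Z=1, X=0, W=3, Y=0, U=0) weight 5/1188
  (Z=1, X=0, W=3, Y=0, U=2) weight 5/891
  (Z=1, X=0, W=3, Y=1, U=0) weight 1/1188
  (Z=1, X=0, W=3, Y=1, U=2) weight 1/891
Group by U:
  weight(U=0) = 1/198
  weight(U=1) = 8/693
  weight(U=2) = 2/297
Total weight = 1/198 + 8/693 + 2/297 = 97/4158
P(U=0 | obs) = 1/198 / 97/4158 = 21/97
P(U=1 | obs) = 8/693 / 97/4158 = 48/97
P(U=2 | obs) = 2/297 / 97/4158 = 28/97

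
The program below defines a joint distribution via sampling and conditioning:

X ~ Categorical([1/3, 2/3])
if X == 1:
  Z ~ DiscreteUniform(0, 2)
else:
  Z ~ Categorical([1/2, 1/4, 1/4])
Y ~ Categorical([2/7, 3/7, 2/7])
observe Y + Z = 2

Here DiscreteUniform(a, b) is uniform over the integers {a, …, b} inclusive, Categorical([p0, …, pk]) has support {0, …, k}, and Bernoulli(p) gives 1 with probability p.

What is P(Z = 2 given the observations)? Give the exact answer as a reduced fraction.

P(Z = 2 | obs) = 22/83

Enumerate traces; 6 have nonzero weight after conditioning:
  (X=0, Z=0, Y=2) weight 1/21
  (X=0, Z=1, Y=1) weight 1/28
  (X=0, Z=2, Y=0) weight 1/42
  (X=1, Z=0, Y=2) weight 4/63
  (X=1, Z=1, Y=1) weight 2/21
  (X=1, Z=2, Y=0) weight 4/63
Group by Z:
  weight(Z=0) = 1/9
  weight(Z=1) = 11/84
  weight(Z=2) = 11/126
Total weight = 1/9 + 11/84 + 11/126 = 83/252
P(Z=0 | obs) = 1/9 / 83/252 = 28/83
P(Z=1 | obs) = 11/84 / 83/252 = 33/83
P(Z=2 | obs) = 11/126 / 83/252 = 22/83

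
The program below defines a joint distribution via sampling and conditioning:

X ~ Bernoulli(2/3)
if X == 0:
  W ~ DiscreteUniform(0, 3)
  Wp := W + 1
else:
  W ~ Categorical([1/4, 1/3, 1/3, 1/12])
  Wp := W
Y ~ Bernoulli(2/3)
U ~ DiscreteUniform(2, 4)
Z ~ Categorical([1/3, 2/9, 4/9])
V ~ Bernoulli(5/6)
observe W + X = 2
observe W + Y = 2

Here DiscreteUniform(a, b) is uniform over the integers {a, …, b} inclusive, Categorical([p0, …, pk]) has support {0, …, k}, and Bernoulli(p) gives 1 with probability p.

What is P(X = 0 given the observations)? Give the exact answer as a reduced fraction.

Enumerate traces; 36 have nonzero weight after conditioning:
  (X=0, W=2, Y=0, U=2, Z=0, V=0) weight 1/1944
  (X=0, W=2, Y=0, U=2, Z=0, V=1) weight 5/1944
  (X=0, W=2, Y=0, U=2, Z=1, V=0) weight 1/2916
  (X=0, W=2, Y=0, U=2, Z=1, V=1) weight 5/2916
  (X=0, W=2, Y=0, U=2, Z=2, V=0) weight 1/1458
  (X=0, W=2, Y=0, U=2, Z=2, V=1) weight 5/1458
  (X=0, W=2, Y=0, U=3, Z=0, V=0) weight 1/1944
  (X=0, W=2, Y=0, U=3, Z=0, V=1) weight 5/1944
  (X=1, W=1, Y=1, U=2, Z=0, V=0) weight 2/729
  … 27 more
Group by X:
  weight(X=0) = 1/36
  weight(X=1) = 4/27
Total weight = 1/36 + 4/27 = 19/108
P(X=0 | obs) = 1/36 / 19/108 = 3/19
P(X=1 | obs) = 4/27 / 19/108 = 16/19

P(X = 0 | obs) = 3/19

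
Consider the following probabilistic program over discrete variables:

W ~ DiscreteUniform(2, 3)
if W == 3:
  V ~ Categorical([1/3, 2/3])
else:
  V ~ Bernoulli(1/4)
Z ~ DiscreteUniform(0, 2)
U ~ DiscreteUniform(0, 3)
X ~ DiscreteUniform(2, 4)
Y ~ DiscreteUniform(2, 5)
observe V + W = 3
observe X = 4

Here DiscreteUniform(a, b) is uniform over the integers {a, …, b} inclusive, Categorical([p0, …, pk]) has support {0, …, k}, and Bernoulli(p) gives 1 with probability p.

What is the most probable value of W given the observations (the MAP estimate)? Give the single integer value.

argmax_v P(W = v | obs) = 3

Enumerate traces; 96 have nonzero weight after conditioning:
  (W=2, V=1, Z=0, U=0, X=4, Y=2) weight 1/1152
  (W=2, V=1, Z=0, U=0, X=4, Y=3) weight 1/1152
  (W=2, V=1, Z=0, U=0, X=4, Y=4) weight 1/1152
  (W=2, V=1, Z=0, U=0, X=4, Y=5) weight 1/1152
  (W=2, V=1, Z=0, U=1, X=4, Y=2) weight 1/1152
  (W=2, V=1, Z=0, U=1, X=4, Y=3) weight 1/1152
  (W=2, V=1, Z=0, U=1, X=4, Y=4) weight 1/1152
  (W=2, V=1, Z=0, U=1, X=4, Y=5) weight 1/1152
  (W=3, V=0, Z=0, U=0, X=4, Y=2) weight 1/864
  … 87 more
Group by W:
  weight(W=2) = 1/24
  weight(W=3) = 1/18
Total weight = 1/24 + 1/18 = 7/72
P(W=2 | obs) = 1/24 / 7/72 = 3/7
P(W=3 | obs) = 1/18 / 7/72 = 4/7
argmax = 3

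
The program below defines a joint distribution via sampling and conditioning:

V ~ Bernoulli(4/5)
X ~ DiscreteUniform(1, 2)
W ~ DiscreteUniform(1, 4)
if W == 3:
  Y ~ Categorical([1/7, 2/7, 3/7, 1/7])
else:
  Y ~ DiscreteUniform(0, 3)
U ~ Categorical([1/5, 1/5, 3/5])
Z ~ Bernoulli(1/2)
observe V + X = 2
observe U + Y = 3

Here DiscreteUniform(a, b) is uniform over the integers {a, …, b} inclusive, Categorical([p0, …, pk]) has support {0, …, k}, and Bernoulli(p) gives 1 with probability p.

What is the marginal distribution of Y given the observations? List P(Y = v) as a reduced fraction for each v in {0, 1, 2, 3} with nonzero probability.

Enumerate traces; 48 have nonzero weight after conditioning:
  (V=0, X=2, W=1, Y=1, U=2, Z=0) weight 3/1600
  (V=0, X=2, W=1, Y=1, U=2, Z=1) weight 3/1600
  (V=0, X=2, W=1, Y=2, U=1, Z=0) weight 1/1600
  (V=0, X=2, W=1, Y=2, U=1, Z=1) weight 1/1600
  (V=0, X=2, W=1, Y=3, U=0, Z=0) weight 1/1600
  (V=0, X=2, W=1, Y=3, U=0, Z=1) weight 1/1600
  (V=0, X=2, W=2, Y=1, U=2, Z=0) weight 3/1600
  (V=0, X=2, W=2, Y=1, U=2, Z=1) weight 3/1600
  … 40 more
Group by Y:
  weight(Y=1) = 87/1120
  weight(Y=2) = 33/1120
  weight(Y=3) = 5/224
Total weight = 87/1120 + 33/1120 + 5/224 = 29/224
P(Y=1 | obs) = 87/1120 / 29/224 = 3/5
P(Y=2 | obs) = 33/1120 / 29/224 = 33/145
P(Y=3 | obs) = 5/224 / 29/224 = 5/29

P(Y=1) = 3/5, P(Y=2) = 33/145, P(Y=3) = 5/29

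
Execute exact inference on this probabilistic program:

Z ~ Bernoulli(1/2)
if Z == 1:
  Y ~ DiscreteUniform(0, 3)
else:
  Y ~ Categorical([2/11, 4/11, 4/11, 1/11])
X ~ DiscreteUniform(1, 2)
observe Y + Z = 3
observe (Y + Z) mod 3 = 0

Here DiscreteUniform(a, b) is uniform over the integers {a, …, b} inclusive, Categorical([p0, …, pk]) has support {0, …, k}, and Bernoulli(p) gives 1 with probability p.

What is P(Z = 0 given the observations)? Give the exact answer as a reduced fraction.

Enumerate traces; 4 have nonzero weight after conditioning:
  (Z=0, Y=3, X=1) weight 1/44
  (Z=0, Y=3, X=2) weight 1/44
  (Z=1, Y=2, X=1) weight 1/16
  (Z=1, Y=2, X=2) weight 1/16
Group by Z:
  weight(Z=0) = 1/22
  weight(Z=1) = 1/8
Total weight = 1/22 + 1/8 = 15/88
P(Z=0 | obs) = 1/22 / 15/88 = 4/15
P(Z=1 | obs) = 1/8 / 15/88 = 11/15

P(Z = 0 | obs) = 4/15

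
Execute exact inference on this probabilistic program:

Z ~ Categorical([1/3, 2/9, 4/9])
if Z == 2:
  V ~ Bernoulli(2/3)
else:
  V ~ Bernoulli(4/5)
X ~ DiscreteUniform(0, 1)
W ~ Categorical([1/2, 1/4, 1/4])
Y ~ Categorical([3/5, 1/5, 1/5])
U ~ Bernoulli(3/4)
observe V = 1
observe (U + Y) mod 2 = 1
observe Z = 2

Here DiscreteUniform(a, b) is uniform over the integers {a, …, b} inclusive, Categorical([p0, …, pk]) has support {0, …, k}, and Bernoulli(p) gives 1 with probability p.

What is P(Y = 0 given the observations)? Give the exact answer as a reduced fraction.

Enumerate traces; 18 have nonzero weight after conditioning:
  (Z=2, V=1, X=0, W=0, Y=0, U=1) weight 1/30
  (Z=2, V=1, X=0, W=0, Y=1, U=0) weight 1/270
  (Z=2, V=1, X=0, W=0, Y=2, U=1) weight 1/90
  (Z=2, V=1, X=0, W=1, Y=0, U=1) weight 1/60
  (Z=2, V=1, X=0, W=1, Y=1, U=0) weight 1/540
  (Z=2, V=1, X=0, W=1, Y=2, U=1) weight 1/180
  (Z=2, V=1, X=0, W=2, Y=0, U=1) weight 1/60
  (Z=2, V=1, X=0, W=2, Y=1, U=0) weight 1/540
  … 10 more
Group by Y:
  weight(Y=0) = 2/15
  weight(Y=1) = 2/135
  weight(Y=2) = 2/45
Total weight = 2/15 + 2/135 + 2/45 = 26/135
P(Y=0 | obs) = 2/15 / 26/135 = 9/13
P(Y=1 | obs) = 2/135 / 26/135 = 1/13
P(Y=2 | obs) = 2/45 / 26/135 = 3/13

P(Y = 0 | obs) = 9/13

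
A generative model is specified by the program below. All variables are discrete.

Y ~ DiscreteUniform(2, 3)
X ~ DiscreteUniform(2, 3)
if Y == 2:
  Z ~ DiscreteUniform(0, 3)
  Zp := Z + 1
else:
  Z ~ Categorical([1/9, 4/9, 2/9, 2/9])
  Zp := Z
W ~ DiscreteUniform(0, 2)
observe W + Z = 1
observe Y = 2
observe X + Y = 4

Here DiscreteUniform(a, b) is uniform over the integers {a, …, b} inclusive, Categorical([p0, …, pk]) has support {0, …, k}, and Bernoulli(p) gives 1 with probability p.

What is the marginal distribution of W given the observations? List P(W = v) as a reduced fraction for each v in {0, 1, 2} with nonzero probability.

Enumerate traces; 2 have nonzero weight after conditioning:
  (Y=2, X=2, Z=0, W=1) weight 1/48
  (Y=2, X=2, Z=1, W=0) weight 1/48
Group by W:
  weight(W=0) = 1/48
  weight(W=1) = 1/48
Total weight = 1/48 + 1/48 = 1/24
P(W=0 | obs) = 1/48 / 1/24 = 1/2
P(W=1 | obs) = 1/48 / 1/24 = 1/2

P(W=0) = 1/2, P(W=1) = 1/2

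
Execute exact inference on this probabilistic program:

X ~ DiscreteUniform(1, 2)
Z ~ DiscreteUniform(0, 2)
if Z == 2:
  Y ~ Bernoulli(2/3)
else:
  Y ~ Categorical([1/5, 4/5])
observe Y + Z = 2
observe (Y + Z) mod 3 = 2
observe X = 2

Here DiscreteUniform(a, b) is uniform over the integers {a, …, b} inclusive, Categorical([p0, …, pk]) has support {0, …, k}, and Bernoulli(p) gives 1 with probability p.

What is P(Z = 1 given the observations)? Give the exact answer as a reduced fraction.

P(Z = 1 | obs) = 12/17

Enumerate traces; 2 have nonzero weight after conditioning:
  (X=2, Z=1, Y=1) weight 2/15
  (X=2, Z=2, Y=0) weight 1/18
Group by Z:
  weight(Z=1) = 2/15
  weight(Z=2) = 1/18
Total weight = 2/15 + 1/18 = 17/90
P(Z=1 | obs) = 2/15 / 17/90 = 12/17
P(Z=2 | obs) = 1/18 / 17/90 = 5/17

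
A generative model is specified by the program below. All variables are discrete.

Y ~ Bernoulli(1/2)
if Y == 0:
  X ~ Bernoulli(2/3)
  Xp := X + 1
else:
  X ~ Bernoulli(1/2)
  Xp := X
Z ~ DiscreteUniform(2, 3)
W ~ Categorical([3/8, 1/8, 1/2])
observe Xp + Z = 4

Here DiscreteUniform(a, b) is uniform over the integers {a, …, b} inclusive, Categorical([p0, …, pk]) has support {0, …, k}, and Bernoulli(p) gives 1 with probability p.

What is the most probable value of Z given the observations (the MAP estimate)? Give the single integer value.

argmax_v P(Z = v | obs) = 3

Enumerate traces; 9 have nonzero weight after conditioning:
  (Y=0, X=0, Z=3, W=0) weight 1/32
  (Y=0, X=0, Z=3, W=1) weight 1/96
  (Y=0, X=0, Z=3, W=2) weight 1/24
  (Y=0, X=1, Z=2, W=0) weight 1/16
  (Y=0, X=1, Z=2, W=1) weight 1/48
  (Y=0, X=1, Z=2, W=2) weight 1/12
  (Y=1, X=1, Z=3, W=0) weight 3/64
  (Y=1, X=1, Z=3, W=1) weight 1/64
  … 1 more
Group by Z:
  weight(Z=2) = 1/6
  weight(Z=3) = 5/24
Total weight = 1/6 + 5/24 = 3/8
P(Z=2 | obs) = 1/6 / 3/8 = 4/9
P(Z=3 | obs) = 5/24 / 3/8 = 5/9
argmax = 3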